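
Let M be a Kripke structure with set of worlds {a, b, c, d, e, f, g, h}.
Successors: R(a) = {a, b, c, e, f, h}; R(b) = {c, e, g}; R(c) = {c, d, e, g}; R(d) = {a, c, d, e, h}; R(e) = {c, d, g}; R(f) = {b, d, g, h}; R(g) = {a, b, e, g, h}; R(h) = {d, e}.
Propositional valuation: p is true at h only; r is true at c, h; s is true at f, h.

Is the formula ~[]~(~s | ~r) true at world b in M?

At b: []~(~s | ~r) is false, so ~[]~(~s | ~r) is true.
  At b: []~(~s | ~r) requires ~(~s | ~r) at every successor {c, e, g}.
    ~(~s | ~r) fails at c, so []~(~s | ~r) is false at b.

Yes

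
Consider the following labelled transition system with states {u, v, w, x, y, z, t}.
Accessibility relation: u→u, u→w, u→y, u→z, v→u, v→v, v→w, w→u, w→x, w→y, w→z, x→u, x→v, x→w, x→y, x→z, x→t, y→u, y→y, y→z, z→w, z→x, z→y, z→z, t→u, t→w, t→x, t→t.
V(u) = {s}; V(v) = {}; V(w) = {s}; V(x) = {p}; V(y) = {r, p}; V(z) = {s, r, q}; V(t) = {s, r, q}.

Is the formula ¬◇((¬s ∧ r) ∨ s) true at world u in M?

Recall that ◇ψ holds at a world iff ψ holds at some accessible world.
At u: ◇((¬s ∧ r) ∨ s) is true, so ¬◇((¬s ∧ r) ∨ s) is false.
  At u: ◇((¬s ∧ r) ∨ s) requires (¬s ∧ r) ∨ s at some successor in {u, w, y, z}.
    (¬s ∧ r) ∨ s holds at u, so ◇((¬s ∧ r) ∨ s) is true at u.

No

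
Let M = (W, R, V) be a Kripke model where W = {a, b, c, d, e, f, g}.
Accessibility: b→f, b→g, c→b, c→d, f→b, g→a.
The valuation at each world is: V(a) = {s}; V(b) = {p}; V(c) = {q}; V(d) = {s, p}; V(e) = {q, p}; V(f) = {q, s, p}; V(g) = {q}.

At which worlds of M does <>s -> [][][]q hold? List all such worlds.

a, b, d, e, f, g

Let φ = <>s -> [][][]q. Evaluate φ at each world:
  a (successors ∅): φ is true.
  b (successors {f, g}): φ is true.
  c (successors {b, d}): φ is false.
  d (successors ∅): φ is true.
  e (successors ∅): φ is true.
  f (successors {b}): φ is true.
  g (successors {a}): φ is true.
For instance, at b:
  At b: <>s is true, [][][]q is true, so <>s -> [][][]q is true.
    At b: <>s requires s at some successor in {f, g}.
      s holds at f, so <>s is true at b.
    At b: [][][]q requires [][]q at every successor {f, g}.
      At f: [][]q is true.
      At g: [][]q is true.
    So [][][]q is true at b.
Satisfying worlds: {a, b, d, e, f, g}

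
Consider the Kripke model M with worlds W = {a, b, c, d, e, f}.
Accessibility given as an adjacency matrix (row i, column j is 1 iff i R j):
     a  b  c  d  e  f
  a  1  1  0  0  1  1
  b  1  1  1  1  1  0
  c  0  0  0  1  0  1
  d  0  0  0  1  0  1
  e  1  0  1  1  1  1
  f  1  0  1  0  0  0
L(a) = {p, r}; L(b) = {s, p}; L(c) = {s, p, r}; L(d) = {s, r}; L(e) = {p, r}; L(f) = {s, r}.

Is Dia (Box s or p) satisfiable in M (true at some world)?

Yes

Let φ = Dia (Box s or p). Evaluate φ at each world:
  a (successors {a, b, e, f}): φ is true.
  b (successors {a, b, c, d, e}): φ is true.
  c (successors {d, f}): φ is true.
  d (successors {d, f}): φ is true.
  e (successors {a, c, d, e, f}): φ is true.
  f (successors {a, c}): φ is true.
Detail at a (witness):
  At a: Dia (Box s or p) requires Box s or p at some successor in {a, b, e, f}.
    Box s or p holds at a, so Dia (Box s or p) is true at a.
      At a: Box s is false, p is true, so Box s or p is true.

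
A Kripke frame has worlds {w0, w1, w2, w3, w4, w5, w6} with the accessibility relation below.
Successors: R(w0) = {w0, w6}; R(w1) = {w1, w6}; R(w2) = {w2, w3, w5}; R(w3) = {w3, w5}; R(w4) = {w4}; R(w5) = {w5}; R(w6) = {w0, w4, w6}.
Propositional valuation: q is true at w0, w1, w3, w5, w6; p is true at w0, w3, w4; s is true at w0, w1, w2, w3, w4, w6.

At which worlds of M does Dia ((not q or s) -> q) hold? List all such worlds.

w0, w1, w2, w3, w5, w6

Let φ = Dia ((not q or s) -> q). Evaluate φ at each world:
  w0 (successors {w0, w6}): φ is true.
  w1 (successors {w1, w6}): φ is true.
  w2 (successors {w2, w3, w5}): φ is true.
  w3 (successors {w3, w5}): φ is true.
  w4 (successors {w4}): φ is false.
  w5 (successors {w5}): φ is true.
  w6 (successors {w0, w4, w6}): φ is true.
For instance, at w4:
  At w4: Dia ((not q or s) -> q) requires (not q or s) -> q at some successor in {w4}.
    At w4: (not q or s) -> q is false.
  So Dia ((not q or s) -> q) is false at w4.
Satisfying worlds: {w0, w1, w2, w3, w5, w6}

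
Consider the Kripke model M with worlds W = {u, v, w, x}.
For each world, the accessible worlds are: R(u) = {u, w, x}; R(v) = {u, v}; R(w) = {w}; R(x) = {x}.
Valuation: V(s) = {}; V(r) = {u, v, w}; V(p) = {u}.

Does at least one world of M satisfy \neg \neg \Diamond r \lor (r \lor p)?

Let φ = \neg \neg \Diamond r \lor (r \lor p). Evaluate φ at each world:
  u (successors {u, w, x}): φ is true.
  v (successors {u, v}): φ is true.
  w (successors {w}): φ is true.
  x (successors {x}): φ is false.
Detail at u (witness):
  At u: \neg \neg \Diamond r is true, r \lor p is true, so \neg \neg \Diamond r \lor (r \lor p) is true.
    At u: \neg \Diamond r is false, so \neg \neg \Diamond r is true.
      At u: \Diamond r is true, so \neg \Diamond r is false.

Yes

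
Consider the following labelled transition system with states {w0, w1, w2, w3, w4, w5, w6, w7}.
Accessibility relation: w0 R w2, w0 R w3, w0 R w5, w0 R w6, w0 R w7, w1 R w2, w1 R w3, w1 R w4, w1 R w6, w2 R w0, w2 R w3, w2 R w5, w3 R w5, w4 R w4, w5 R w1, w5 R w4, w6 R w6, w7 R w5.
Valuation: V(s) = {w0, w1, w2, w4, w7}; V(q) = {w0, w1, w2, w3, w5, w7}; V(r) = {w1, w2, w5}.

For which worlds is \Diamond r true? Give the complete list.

Let φ = \Diamond r. Evaluate φ at each world:
  w0 (successors {w2, w3, w5, w6, w7}): φ is true.
  w1 (successors {w2, w3, w4, w6}): φ is true.
  w2 (successors {w0, w3, w5}): φ is true.
  w3 (successors {w5}): φ is true.
  w4 (successors {w4}): φ is false.
  w5 (successors {w1, w4}): φ is true.
  w6 (successors {w6}): φ is false.
  w7 (successors {w5}): φ is true.
For instance, at w2:
  At w2: \Diamond r requires r at some successor in {w0, w3, w5}.
    r holds at w5, so \Diamond r is true at w2.
Satisfying worlds: {w0, w1, w2, w3, w5, w7}

w0, w1, w2, w3, w5, w7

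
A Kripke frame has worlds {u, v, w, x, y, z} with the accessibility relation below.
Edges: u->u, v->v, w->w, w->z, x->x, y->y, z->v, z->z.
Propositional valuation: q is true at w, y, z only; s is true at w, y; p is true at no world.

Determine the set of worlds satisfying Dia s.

Let φ = Dia s. Evaluate φ at each world:
  u (successors {u}): φ is false.
  v (successors {v}): φ is false.
  w (successors {w, z}): φ is true.
  x (successors {x}): φ is false.
  y (successors {y}): φ is true.
  z (successors {v, z}): φ is false.
For instance, at x:
  At x: Dia s requires s at some successor in {x}.
    At x: s is false.
  So Dia s is false at x.
Satisfying worlds: {w, y}

w, y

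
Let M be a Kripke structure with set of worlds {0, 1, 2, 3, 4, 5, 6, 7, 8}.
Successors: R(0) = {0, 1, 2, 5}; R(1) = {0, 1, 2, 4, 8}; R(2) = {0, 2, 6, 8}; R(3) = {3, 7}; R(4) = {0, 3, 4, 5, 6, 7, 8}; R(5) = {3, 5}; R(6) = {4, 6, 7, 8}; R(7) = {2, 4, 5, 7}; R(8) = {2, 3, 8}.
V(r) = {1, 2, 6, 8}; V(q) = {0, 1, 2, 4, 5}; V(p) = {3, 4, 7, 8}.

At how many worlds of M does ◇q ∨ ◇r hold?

Recall that ◇ψ holds at a world iff ψ holds at some accessible world.
Let φ = ◇q ∨ ◇r. Evaluate φ at each world:
  0 (successors {0, 1, 2, 5}): φ is true.
  1 (successors {0, 1, 2, 4, 8}): φ is true.
  2 (successors {0, 2, 6, 8}): φ is true.
  3 (successors {3, 7}): φ is false.
  4 (successors {0, 3, 4, 5, 6, 7, 8}): φ is true.
  5 (successors {3, 5}): φ is true.
  6 (successors {4, 6, 7, 8}): φ is true.
  7 (successors {2, 4, 5, 7}): φ is true.
  8 (successors {2, 3, 8}): φ is true.
For instance, at 6:
  At 6: ◇q is true, ◇r is true, so ◇q ∨ ◇r is true.
    At 6: ◇q requires q at some successor in {4, 6, 7, 8}.
      q holds at 4, so ◇q is true at 6.
    At 6: ◇r requires r at some successor in {4, 6, 7, 8}.
      r holds at 6, so ◇r is true at 6.
Satisfying worlds: {0, 1, 2, 4, 5, 6, 7, 8}

8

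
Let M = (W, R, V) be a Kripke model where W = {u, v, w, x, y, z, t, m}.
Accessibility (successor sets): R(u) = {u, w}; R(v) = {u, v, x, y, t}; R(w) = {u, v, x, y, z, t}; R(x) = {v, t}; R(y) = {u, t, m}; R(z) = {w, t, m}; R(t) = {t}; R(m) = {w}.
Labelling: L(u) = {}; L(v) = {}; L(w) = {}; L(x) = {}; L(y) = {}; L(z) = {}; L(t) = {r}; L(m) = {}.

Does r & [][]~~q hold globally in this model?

Recall that []ψ holds at a world iff ψ holds at every accessible world, and <>ψ holds iff ψ holds at some accessible world.
Let φ = r & [][]~~q. Evaluate φ at each world:
  u (successors {u, w}): φ is false.
  v (successors {u, v, x, y, t}): φ is false.
  w (successors {u, v, x, y, z, t}): φ is false.
  x (successors {v, t}): φ is false.
  y (successors {u, t, m}): φ is false.
  z (successors {w, t, m}): φ is false.
  t (successors {t}): φ is false.
  m (successors {w}): φ is false.
Detail at u (counterexample):
  At u: r is false, [][]~~q is false, so r & [][]~~q is false.
    At u: [][]~~q requires []~~q at every successor {u, w}.
      []~~q fails at u, so [][]~~q is false at u.

No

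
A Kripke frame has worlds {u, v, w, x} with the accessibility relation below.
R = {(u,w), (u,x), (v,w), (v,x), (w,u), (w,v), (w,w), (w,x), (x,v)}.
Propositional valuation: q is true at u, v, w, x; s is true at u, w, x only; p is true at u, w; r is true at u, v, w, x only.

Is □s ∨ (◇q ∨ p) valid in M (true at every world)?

Yes

Let φ = □s ∨ (◇q ∨ p). Evaluate φ at each world:
  u (successors {w, x}): φ is true.
  v (successors {w, x}): φ is true.
  w (successors {u, v, w, x}): φ is true.
  x (successors {v}): φ is true.
For instance, at v:
  At v: □s is true, ◇q ∨ p is true, so □s ∨ (◇q ∨ p) is true.
    At v: □s requires s at every successor {w, x}.
      At w: s is true.
      At x: s is true.
    So □s is true at v.
    At v: ◇q is true, p is false, so ◇q ∨ p is true.
      At v: ◇q requires q at some successor in {w, x}.
        q holds at w, so ◇q is true at v.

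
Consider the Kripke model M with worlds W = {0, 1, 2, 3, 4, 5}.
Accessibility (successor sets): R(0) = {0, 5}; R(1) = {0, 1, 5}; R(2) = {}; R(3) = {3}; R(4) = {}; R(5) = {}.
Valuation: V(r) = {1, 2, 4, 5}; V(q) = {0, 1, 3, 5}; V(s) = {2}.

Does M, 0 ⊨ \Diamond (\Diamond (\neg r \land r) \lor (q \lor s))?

Yes

Recall that \Diamond ψ holds at a world iff ψ holds at some accessible world.
At 0: \Diamond (\Diamond (\neg r \land r) \lor (q \lor s)) requires \Diamond (\neg r \land r) \lor (q \lor s) at some successor in {0, 5}.
  \Diamond (\neg r \land r) \lor (q \lor s) holds at 0, so \Diamond (\Diamond (\neg r \land r) \lor (q \lor s)) is true at 0.
    At 0: \Diamond (\neg r \land r) is false, q \lor s is true, so \Diamond (\neg r \land r) \lor (q \lor s) is true.
      At 0: \Diamond (\neg r \land r) requires \neg r \land r at some successor in {0, 5}.
        At 0: \neg r \land r is false.
        At 5: \neg r \land r is false.
      So \Diamond (\neg r \land r) is false at 0.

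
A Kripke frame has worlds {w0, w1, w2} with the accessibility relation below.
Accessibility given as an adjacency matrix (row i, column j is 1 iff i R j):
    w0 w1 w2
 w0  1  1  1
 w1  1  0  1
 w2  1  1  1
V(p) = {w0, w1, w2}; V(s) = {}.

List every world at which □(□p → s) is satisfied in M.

none

Let φ = □(□p → s). Evaluate φ at each world:
  w0 (successors {w0, w1, w2}): φ is false.
  w1 (successors {w0, w2}): φ is false.
  w2 (successors {w0, w1, w2}): φ is false.
For instance, at w1:
  At w1: □(□p → s) requires □p → s at every successor {w0, w2}.
    □p → s fails at w0, so □(□p → s) is false at w1.
      At w0: □p is true, s is false, so □p → s is false.
Satisfying worlds: none.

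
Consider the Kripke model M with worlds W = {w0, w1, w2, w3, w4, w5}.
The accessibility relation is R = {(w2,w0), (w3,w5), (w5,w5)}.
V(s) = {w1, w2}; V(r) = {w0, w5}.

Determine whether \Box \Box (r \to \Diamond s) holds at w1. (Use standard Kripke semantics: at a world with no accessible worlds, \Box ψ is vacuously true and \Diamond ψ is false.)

Yes

Recall that \Box ψ holds at a world iff ψ holds at every accessible world, and \Diamond ψ holds iff ψ holds at some accessible world.
At w1: no accessible worlds, so \Box \Box (r \to \Diamond s) holds vacuously.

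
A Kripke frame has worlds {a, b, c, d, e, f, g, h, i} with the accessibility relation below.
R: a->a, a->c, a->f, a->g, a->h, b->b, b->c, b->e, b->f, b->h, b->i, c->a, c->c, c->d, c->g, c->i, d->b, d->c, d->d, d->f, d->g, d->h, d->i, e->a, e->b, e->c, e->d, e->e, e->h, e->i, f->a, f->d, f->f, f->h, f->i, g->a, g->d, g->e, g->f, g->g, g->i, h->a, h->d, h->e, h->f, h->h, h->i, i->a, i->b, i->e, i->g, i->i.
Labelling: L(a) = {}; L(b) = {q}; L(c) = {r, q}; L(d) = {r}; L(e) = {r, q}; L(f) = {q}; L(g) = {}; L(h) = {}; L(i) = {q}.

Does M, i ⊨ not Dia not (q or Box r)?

No

At i: Dia not (q or Box r) is true, so not Dia not (q or Box r) is false.
  At i: Dia not (q or Box r) requires not (q or Box r) at some successor in {a, b, e, g, i}.
    not (q or Box r) holds at a, so Dia not (q or Box r) is true at i.
      At a: q or Box r is false, so not (q or Box r) is true.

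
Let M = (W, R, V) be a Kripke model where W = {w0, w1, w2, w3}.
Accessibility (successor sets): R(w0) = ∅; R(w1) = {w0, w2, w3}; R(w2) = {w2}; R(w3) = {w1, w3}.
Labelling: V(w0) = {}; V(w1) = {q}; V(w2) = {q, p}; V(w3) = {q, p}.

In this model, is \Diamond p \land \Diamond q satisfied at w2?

At w2: \Diamond p is true, \Diamond q is true, so \Diamond p \land \Diamond q is true.
  At w2: \Diamond p requires p at some successor in {w2}.
    p holds at w2, so \Diamond p is true at w2.
  At w2: \Diamond q requires q at some successor in {w2}.
    q holds at w2, so \Diamond q is true at w2.

Yes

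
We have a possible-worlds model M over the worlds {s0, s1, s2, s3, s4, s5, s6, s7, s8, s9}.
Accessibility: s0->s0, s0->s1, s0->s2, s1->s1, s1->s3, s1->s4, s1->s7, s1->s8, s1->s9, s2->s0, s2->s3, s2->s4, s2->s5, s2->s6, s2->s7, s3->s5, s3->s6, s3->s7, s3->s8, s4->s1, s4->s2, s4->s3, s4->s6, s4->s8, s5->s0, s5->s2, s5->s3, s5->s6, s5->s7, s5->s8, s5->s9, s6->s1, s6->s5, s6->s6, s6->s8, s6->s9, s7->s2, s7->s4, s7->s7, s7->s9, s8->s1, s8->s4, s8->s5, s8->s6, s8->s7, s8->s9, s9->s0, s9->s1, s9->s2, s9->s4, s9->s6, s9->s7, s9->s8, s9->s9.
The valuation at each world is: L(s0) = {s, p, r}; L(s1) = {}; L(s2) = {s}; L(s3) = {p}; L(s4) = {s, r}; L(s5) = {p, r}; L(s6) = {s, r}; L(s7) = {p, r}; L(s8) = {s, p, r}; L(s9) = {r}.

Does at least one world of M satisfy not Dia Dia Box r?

Let φ = not Dia Dia Box r. Evaluate φ at each world:
  s0 (successors {s0, s1, s2}): φ is false.
  s1 (successors {s1, s3, s4, s7, s8, s9}): φ is false.
  s2 (successors {s0, s3, s4, s5, s6, s7}): φ is false.
  s3 (successors {s5, s6, s7, s8}): φ is false.
  s4 (successors {s1, s2, s3, s6, s8}): φ is false.
  s5 (successors {s0, s2, s3, s6, s7, s8, s9}): φ is false.
  s6 (successors {s1, s5, s6, s8, s9}): φ is false.
  s7 (successors {s2, s4, s7, s9}): φ is false.
  s8 (successors {s1, s4, s5, s6, s7, s9}): φ is false.
  s9 (successors {s0, s1, s2, s4, s6, s7, s8, s9}): φ is false.
For instance, at s5:
  At s5: Dia Dia Box r is true, so not Dia Dia Box r is false.
    At s5: Dia Dia Box r requires Dia Box r at some successor in {s0, s2, s3, s6, s7, s8, s9}.
      Dia Box r holds at s2, so Dia Dia Box r is true at s5.

No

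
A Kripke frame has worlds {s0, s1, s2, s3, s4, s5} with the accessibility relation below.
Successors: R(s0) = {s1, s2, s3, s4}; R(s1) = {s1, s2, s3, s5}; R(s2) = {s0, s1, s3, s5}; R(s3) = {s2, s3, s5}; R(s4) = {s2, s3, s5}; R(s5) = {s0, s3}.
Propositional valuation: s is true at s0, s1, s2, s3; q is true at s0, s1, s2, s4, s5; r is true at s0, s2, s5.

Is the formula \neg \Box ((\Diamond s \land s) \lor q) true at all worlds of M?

No

Let φ = \neg \Box ((\Diamond s \land s) \lor q). Evaluate φ at each world:
  s0 (successors {s1, s2, s3, s4}): φ is false.
  s1 (successors {s1, s2, s3, s5}): φ is false.
  s2 (successors {s0, s1, s3, s5}): φ is false.
  s3 (successors {s2, s3, s5}): φ is false.
  s4 (successors {s2, s3, s5}): φ is false.
  s5 (successors {s0, s3}): φ is false.
Detail at s0 (counterexample):
  At s0: \Box ((\Diamond s \land s) \lor q) is true, so \neg \Box ((\Diamond s \land s) \lor q) is false.
    At s0: \Box ((\Diamond s \land s) \lor q) requires (\Diamond s \land s) \lor q at every successor {s1, s2, s3, s4}.
      At s1: (\Diamond s \land s) \lor q is true.
      At s2: (\Diamond s \land s) \lor q is true.
      At s3: (\Diamond s \land s) \lor q is true.
      At s4: (\Diamond s \land s) \lor q is true.
    So \Box ((\Diamond s \land s) \lor q) is true at s0.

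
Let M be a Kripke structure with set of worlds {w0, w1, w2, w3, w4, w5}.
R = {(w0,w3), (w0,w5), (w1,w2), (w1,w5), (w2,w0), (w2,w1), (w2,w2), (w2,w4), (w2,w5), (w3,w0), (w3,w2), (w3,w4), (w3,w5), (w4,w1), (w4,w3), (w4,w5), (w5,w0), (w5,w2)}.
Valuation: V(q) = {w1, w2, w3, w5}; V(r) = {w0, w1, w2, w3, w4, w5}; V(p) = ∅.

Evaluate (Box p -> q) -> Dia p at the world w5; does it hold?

No

At w5: Box p -> q is true, Dia p is false, so (Box p -> q) -> Dia p is false.
  At w5: Box p is false, q is true, so Box p -> q is true.
    At w5: Box p requires p at every successor {w0, w2}.
      p fails at w0, so Box p is false at w5.
  At w5: Dia p requires p at some successor in {w0, w2}.
    At w0: p is false.
    At w2: p is false.
  So Dia p is false at w5.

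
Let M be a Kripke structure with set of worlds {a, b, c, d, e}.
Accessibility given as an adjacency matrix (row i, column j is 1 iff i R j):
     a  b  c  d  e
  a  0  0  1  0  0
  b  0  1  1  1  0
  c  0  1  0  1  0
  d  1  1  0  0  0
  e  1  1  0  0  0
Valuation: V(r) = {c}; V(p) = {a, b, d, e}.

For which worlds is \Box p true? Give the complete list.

c, d, e

Let φ = \Box p. Evaluate φ at each world:
  a (successors {c}): φ is false.
  b (successors {b, c, d}): φ is false.
  c (successors {b, d}): φ is true.
  d (successors {a, b}): φ is true.
  e (successors {a, b}): φ is true.
For instance, at a:
  At a: \Box p requires p at every successor {c}.
    p fails at c, so \Box p is false at a.
Satisfying worlds: {c, d, e}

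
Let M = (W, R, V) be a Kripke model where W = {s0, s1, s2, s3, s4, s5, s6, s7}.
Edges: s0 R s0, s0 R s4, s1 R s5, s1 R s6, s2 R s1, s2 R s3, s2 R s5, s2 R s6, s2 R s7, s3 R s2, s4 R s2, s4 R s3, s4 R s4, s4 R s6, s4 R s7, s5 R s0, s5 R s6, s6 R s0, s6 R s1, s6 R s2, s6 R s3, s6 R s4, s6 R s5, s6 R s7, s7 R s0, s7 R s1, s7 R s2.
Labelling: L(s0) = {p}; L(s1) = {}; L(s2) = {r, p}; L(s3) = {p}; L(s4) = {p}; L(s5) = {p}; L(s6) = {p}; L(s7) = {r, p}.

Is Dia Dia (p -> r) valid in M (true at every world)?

Recall that Dia ψ holds at a world iff ψ holds at some accessible world.
Let φ = Dia Dia (p -> r). Evaluate φ at each world:
  s0 (successors {s0, s4}): φ is true.
  s1 (successors {s5, s6}): φ is true.
  s2 (successors {s1, s3, s5, s6, s7}): φ is true.
  s3 (successors {s2}): φ is true.
  s4 (successors {s2, s3, s4, s6, s7}): φ is true.
  s5 (successors {s0, s6}): φ is true.
  s6 (successors {s0, s1, s2, s3, s4, s5, s7}): φ is true.
  s7 (successors {s0, s1, s2}): φ is true.
For instance, at s7:
  At s7: Dia Dia (p -> r) requires Dia (p -> r) at some successor in {s0, s1, s2}.
    Dia (p -> r) holds at s2, so Dia Dia (p -> r) is true at s7.
      At s2: Dia (p -> r) requires p -> r at some successor in {s1, s3, s5, s6, s7}.
        p -> r holds at s1, so Dia (p -> r) is true at s2.

Yes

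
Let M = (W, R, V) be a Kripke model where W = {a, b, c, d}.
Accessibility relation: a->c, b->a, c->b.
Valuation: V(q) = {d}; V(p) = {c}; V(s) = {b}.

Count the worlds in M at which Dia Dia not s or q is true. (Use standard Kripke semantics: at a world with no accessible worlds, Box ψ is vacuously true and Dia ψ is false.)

Let φ = Dia Dia not s or q. Evaluate φ at each world:
  a (successors {c}): φ is false.
  b (successors {a}): φ is true.
  c (successors {b}): φ is true.
  d (successors ∅): φ is true.
For instance, at b:
  At b: Dia Dia not s is true, q is false, so Dia Dia not s or q is true.
    At b: Dia Dia not s requires Dia not s at some successor in {a}.
      Dia not s holds at a, so Dia Dia not s is true at b.
Satisfying worlds: {b, c, d}

3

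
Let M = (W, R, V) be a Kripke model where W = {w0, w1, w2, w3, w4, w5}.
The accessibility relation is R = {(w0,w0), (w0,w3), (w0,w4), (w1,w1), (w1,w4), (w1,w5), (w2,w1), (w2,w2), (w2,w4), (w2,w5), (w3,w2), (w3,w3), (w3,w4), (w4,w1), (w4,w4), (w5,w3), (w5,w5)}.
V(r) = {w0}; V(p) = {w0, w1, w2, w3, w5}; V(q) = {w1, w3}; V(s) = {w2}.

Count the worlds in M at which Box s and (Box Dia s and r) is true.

0

Let φ = Box s and (Box Dia s and r). Evaluate φ at each world:
  w0 (successors {w0, w3, w4}): φ is false.
  w1 (successors {w1, w4, w5}): φ is false.
  w2 (successors {w1, w2, w4, w5}): φ is false.
  w3 (successors {w2, w3, w4}): φ is false.
  w4 (successors {w1, w4}): φ is false.
  w5 (successors {w3, w5}): φ is false.
For instance, at w3:
  At w3: Box s is false, Box Dia s and r is false, so Box s and (Box Dia s and r) is false.
    At w3: Box s requires s at every successor {w2, w3, w4}.
      s fails at w3, so Box s is false at w3.
    At w3: Box Dia s is false, r is false, so Box Dia s and r is false.
      At w3: Box Dia s requires Dia s at every successor {w2, w3, w4}.
        Dia s fails at w4, so Box Dia s is false at w3.
Satisfying worlds: none.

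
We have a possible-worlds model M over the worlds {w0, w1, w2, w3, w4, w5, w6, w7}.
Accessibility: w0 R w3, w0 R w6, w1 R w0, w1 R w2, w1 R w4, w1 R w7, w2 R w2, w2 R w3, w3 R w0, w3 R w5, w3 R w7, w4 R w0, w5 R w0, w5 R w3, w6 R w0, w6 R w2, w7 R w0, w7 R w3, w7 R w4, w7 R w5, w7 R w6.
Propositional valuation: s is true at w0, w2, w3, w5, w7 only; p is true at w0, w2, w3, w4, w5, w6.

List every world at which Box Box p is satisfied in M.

Let φ = Box Box p. Evaluate φ at each world:
  w0 (successors {w3, w6}): φ is false.
  w1 (successors {w0, w2, w4, w7}): φ is true.
  w2 (successors {w2, w3}): φ is false.
  w3 (successors {w0, w5, w7}): φ is true.
  w4 (successors {w0}): φ is true.
  w5 (successors {w0, w3}): φ is false.
  w6 (successors {w0, w2}): φ is true.
  w7 (successors {w0, w3, w4, w5, w6}): φ is false.
For instance, at w1:
  At w1: Box Box p requires Box p at every successor {w0, w2, w4, w7}.
    At w0: Box p is true.
    At w2: Box p is true.
    At w4: Box p is true.
    At w7: Box p is true.
  So Box Box p is true at w1.
Satisfying worlds: {w1, w3, w4, w6}

w1, w3, w4, w6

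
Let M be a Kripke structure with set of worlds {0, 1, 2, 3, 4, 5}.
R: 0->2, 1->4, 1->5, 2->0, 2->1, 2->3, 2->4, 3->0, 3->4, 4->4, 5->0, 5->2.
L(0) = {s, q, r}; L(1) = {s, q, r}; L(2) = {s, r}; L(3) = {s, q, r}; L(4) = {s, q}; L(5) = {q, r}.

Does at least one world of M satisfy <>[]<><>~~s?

Yes

Let φ = <>[]<><>~~s. Evaluate φ at each world:
  0 (successors {2}): φ is true.
  1 (successors {4, 5}): φ is true.
  2 (successors {0, 1, 3, 4}): φ is true.
  3 (successors {0, 4}): φ is true.
  4 (successors {4}): φ is true.
  5 (successors {0, 2}): φ is true.
Detail at 0 (witness):
  At 0: <>[]<><>~~s requires []<><>~~s at some successor in {2}.
    []<><>~~s holds at 2, so <>[]<><>~~s is true at 0.
      At 2: []<><>~~s requires <><>~~s at every successor {0, 1, 3, 4}.
        At 0: <><>~~s is true.
        At 1: <><>~~s is true.
        At 3: <><>~~s is true.
        At 4: <><>~~s is true.
      So []<><>~~s is true at 2.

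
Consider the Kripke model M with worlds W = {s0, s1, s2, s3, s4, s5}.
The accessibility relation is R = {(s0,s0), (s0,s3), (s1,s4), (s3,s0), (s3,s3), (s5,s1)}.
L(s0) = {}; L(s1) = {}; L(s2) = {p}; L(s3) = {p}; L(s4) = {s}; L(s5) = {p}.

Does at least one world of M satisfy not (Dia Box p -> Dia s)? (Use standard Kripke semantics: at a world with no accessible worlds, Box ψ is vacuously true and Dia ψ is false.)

Recall that Box ψ holds at a world iff ψ holds at every accessible world, and Dia ψ holds iff ψ holds at some accessible world.
Let φ = not (Dia Box p -> Dia s). Evaluate φ at each world:
  s0 (successors {s0, s3}): φ is false.
  s1 (successors {s4}): φ is false.
  s2 (successors ∅): φ is false.
  s3 (successors {s0, s3}): φ is false.
  s4 (successors ∅): φ is false.
  s5 (successors {s1}): φ is false.
For instance, at s1:
  At s1: Dia Box p -> Dia s is true, so not (Dia Box p -> Dia s) is false.
    At s1: Dia Box p is true, Dia s is true, so Dia Box p -> Dia s is true.
      At s1: Dia Box p requires Box p at some successor in {s4}.
        Box p holds at s4, so Dia Box p is true at s1.
      At s1: Dia s requires s at some successor in {s4}.
        s holds at s4, so Dia s is true at s1.

No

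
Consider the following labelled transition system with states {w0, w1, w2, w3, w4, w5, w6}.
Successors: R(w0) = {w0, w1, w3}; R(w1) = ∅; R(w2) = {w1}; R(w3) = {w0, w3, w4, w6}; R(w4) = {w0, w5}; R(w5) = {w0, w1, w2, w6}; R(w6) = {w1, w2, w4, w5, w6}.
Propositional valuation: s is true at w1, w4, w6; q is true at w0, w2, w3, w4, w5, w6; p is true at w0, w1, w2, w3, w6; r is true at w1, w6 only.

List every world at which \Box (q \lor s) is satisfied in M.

Let φ = \Box (q \lor s). Evaluate φ at each world:
  w0 (successors {w0, w1, w3}): φ is true.
  w1 (successors ∅): φ is true.
  w2 (successors {w1}): φ is true.
  w3 (successors {w0, w3, w4, w6}): φ is true.
  w4 (successors {w0, w5}): φ is true.
  w5 (successors {w0, w1, w2, w6}): φ is true.
  w6 (successors {w1, w2, w4, w5, w6}): φ is true.
For instance, at w4:
  At w4: \Box (q \lor s) requires q \lor s at every successor {w0, w5}.
    At w0: q \lor s is true.
    At w5: q \lor s is true.
  So \Box (q \lor s) is true at w4.
Satisfying worlds: {w0, w1, w2, w3, w4, w5, w6}

w0, w1, w2, w3, w4, w5, w6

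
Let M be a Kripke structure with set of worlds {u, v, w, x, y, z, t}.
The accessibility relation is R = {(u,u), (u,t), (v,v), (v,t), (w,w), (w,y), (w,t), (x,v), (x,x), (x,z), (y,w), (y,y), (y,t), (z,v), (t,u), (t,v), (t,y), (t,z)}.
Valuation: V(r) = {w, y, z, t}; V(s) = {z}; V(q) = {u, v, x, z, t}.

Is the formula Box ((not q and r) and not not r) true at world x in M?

No

Recall that Box ψ holds at a world iff ψ holds at every accessible world, and Dia ψ holds iff ψ holds at some accessible world.
At x: Box ((not q and r) and not not r) requires (not q and r) and not not r at every successor {v, x, z}.
  (not q and r) and not not r fails at v, so Box ((not q and r) and not not r) is false at x.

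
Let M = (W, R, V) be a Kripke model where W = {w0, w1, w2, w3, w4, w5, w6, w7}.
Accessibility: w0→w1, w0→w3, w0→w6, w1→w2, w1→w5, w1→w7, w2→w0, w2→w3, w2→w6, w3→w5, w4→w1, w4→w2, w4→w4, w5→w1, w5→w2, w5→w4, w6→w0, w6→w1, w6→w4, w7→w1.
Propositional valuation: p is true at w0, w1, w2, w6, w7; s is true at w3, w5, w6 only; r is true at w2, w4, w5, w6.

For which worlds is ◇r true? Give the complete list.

Let φ = ◇r. Evaluate φ at each world:
  w0 (successors {w1, w3, w6}): φ is true.
  w1 (successors {w2, w5, w7}): φ is true.
  w2 (successors {w0, w3, w6}): φ is true.
  w3 (successors {w5}): φ is true.
  w4 (successors {w1, w2, w4}): φ is true.
  w5 (successors {w1, w2, w4}): φ is true.
  w6 (successors {w0, w1, w4}): φ is true.
  w7 (successors {w1}): φ is false.
For instance, at w5:
  At w5: ◇r requires r at some successor in {w1, w2, w4}.
    r holds at w2, so ◇r is true at w5.
Satisfying worlds: {w0, w1, w2, w3, w4, w5, w6}

w0, w1, w2, w3, w4, w5, w6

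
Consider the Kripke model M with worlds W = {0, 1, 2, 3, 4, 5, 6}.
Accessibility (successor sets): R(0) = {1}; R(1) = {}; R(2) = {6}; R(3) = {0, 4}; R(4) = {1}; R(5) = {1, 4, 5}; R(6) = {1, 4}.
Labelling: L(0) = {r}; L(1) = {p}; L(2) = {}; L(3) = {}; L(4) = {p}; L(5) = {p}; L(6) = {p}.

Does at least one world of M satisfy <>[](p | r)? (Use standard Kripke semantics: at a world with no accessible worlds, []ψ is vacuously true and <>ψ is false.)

Yes

Let φ = <>[](p | r). Evaluate φ at each world:
  0 (successors {1}): φ is true.
  1 (successors ∅): φ is false.
  2 (successors {6}): φ is true.
  3 (successors {0, 4}): φ is true.
  4 (successors {1}): φ is true.
  5 (successors {1, 4, 5}): φ is true.
  6 (successors {1, 4}): φ is true.
Detail at 0 (witness):
  At 0: <>[](p | r) requires [](p | r) at some successor in {1}.
    [](p | r) holds at 1, so <>[](p | r) is true at 0.
      At 1: no accessible worlds, so [](p | r) holds vacuously.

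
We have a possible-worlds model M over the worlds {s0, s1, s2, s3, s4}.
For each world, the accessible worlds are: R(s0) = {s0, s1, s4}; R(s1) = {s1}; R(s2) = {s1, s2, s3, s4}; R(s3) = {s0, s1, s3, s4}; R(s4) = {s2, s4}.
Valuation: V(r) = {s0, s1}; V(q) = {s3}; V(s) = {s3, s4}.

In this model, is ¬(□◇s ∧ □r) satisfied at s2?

At s2: □◇s ∧ □r is false, so ¬(□◇s ∧ □r) is true.
  At s2: □◇s is false, □r is false, so □◇s ∧ □r is false.
    At s2: □◇s requires ◇s at every successor {s1, s2, s3, s4}.
      ◇s fails at s1, so □◇s is false at s2.
    At s2: □r requires r at every successor {s1, s2, s3, s4}.
      r fails at s2, so □r is false at s2.

Yes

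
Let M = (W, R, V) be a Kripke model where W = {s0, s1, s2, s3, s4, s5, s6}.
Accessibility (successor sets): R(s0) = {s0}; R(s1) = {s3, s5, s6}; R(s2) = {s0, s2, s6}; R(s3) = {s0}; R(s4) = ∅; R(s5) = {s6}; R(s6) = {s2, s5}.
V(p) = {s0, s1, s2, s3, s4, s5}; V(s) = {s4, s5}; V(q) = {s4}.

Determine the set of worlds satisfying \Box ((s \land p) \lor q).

Recall that \Box ψ holds at a world iff ψ holds at every accessible world, and \Diamond ψ holds iff ψ holds at some accessible world.
Let φ = \Box ((s \land p) \lor q). Evaluate φ at each world:
  s0 (successors {s0}): φ is false.
  s1 (successors {s3, s5, s6}): φ is false.
  s2 (successors {s0, s2, s6}): φ is false.
  s3 (successors {s0}): φ is false.
  s4 (successors ∅): φ is true.
  s5 (successors {s6}): φ is false.
  s6 (successors {s2, s5}): φ is false.
For instance, at s1:
  At s1: \Box ((s \land p) \lor q) requires (s \land p) \lor q at every successor {s3, s5, s6}.
    (s \land p) \lor q fails at s3, so \Box ((s \land p) \lor q) is false at s1.
Satisfying worlds: {s4}

s4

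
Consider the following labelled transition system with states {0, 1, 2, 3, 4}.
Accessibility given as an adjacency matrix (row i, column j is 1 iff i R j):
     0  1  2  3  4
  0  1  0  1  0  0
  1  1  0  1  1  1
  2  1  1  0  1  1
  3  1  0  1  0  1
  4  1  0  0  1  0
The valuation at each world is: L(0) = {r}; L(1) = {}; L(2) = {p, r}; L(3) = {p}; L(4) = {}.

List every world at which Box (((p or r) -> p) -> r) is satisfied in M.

0

Recall that Box ψ holds at a world iff ψ holds at every accessible world, and Dia ψ holds iff ψ holds at some accessible world.
Let φ = Box (((p or r) -> p) -> r). Evaluate φ at each world:
  0 (successors {0, 2}): φ is true.
  1 (successors {0, 2, 3, 4}): φ is false.
  2 (successors {0, 1, 3, 4}): φ is false.
  3 (successors {0, 2, 4}): φ is false.
  4 (successors {0, 3}): φ is false.
For instance, at 1:
  At 1: Box (((p or r) -> p) -> r) requires ((p or r) -> p) -> r at every successor {0, 2, 3, 4}.
    ((p or r) -> p) -> r fails at 3, so Box (((p or r) -> p) -> r) is false at 1.
Satisfying worlds: {0}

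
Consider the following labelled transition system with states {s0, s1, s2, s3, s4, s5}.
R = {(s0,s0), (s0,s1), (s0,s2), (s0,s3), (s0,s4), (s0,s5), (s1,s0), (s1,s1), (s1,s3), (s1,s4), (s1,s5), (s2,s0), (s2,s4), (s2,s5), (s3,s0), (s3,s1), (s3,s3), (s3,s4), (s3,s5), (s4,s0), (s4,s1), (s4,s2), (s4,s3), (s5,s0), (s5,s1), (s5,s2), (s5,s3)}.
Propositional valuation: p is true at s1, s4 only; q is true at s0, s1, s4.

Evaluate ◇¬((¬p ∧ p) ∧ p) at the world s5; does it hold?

At s5: ◇¬((¬p ∧ p) ∧ p) requires ¬((¬p ∧ p) ∧ p) at some successor in {s0, s1, s2, s3}.
  ¬((¬p ∧ p) ∧ p) holds at s0, so ◇¬((¬p ∧ p) ∧ p) is true at s5.

Yes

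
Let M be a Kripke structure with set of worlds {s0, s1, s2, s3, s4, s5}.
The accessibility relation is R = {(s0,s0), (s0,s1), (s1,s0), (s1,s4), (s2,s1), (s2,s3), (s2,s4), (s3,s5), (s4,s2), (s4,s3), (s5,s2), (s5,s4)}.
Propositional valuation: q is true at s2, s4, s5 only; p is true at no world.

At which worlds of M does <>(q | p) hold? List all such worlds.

s1, s2, s3, s4, s5

Let φ = <>(q | p). Evaluate φ at each world:
  s0 (successors {s0, s1}): φ is false.
  s1 (successors {s0, s4}): φ is true.
  s2 (successors {s1, s3, s4}): φ is true.
  s3 (successors {s5}): φ is true.
  s4 (successors {s2, s3}): φ is true.
  s5 (successors {s2, s4}): φ is true.
For instance, at s1:
  At s1: <>(q | p) requires q | p at some successor in {s0, s4}.
    q | p holds at s4, so <>(q | p) is true at s1.
Satisfying worlds: {s1, s2, s3, s4, s5}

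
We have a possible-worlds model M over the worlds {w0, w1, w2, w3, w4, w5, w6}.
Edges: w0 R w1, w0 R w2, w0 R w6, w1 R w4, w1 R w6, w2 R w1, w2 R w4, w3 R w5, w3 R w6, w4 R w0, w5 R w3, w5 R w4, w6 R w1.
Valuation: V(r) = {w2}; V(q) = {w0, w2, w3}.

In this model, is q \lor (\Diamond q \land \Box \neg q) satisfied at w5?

Recall that \Box ψ holds at a world iff ψ holds at every accessible world, and \Diamond ψ holds iff ψ holds at some accessible world.
At w5: q is false, \Diamond q \land \Box \neg q is false, so q \lor (\Diamond q \land \Box \neg q) is false.
  At w5: \Diamond q is true, \Box \neg q is false, so \Diamond q \land \Box \neg q is false.
    At w5: \Diamond q requires q at some successor in {w3, w4}.
      q holds at w3, so \Diamond q is true at w5.
    At w5: \Box \neg q requires \neg q at every successor {w3, w4}.
      \neg q fails at w3, so \Box \neg q is false at w5.

No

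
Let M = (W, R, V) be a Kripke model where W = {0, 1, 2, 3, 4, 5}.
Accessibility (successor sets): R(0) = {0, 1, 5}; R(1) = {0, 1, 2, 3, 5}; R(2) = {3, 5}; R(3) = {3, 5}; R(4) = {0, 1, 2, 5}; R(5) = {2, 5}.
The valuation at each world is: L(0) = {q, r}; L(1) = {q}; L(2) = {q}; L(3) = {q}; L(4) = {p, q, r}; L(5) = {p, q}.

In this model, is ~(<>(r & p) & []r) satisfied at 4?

At 4: <>(r & p) & []r is false, so ~(<>(r & p) & []r) is true.
  At 4: <>(r & p) is false, []r is false, so <>(r & p) & []r is false.
    At 4: <>(r & p) requires r & p at some successor in {0, 1, 2, 5}.
      At 0: r & p is false.
      At 1: r & p is false.
      At 2: r & p is false.
      At 5: r & p is false.
    So <>(r & p) is false at 4.
    At 4: []r requires r at every successor {0, 1, 2, 5}.
      r fails at 1, so []r is false at 4.

Yes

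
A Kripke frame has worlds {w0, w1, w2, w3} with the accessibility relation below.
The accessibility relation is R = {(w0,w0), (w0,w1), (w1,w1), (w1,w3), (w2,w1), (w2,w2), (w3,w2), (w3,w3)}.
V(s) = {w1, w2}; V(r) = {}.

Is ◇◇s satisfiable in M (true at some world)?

Recall that ◇ψ holds at a world iff ψ holds at some accessible world.
Let φ = ◇◇s. Evaluate φ at each world:
  w0 (successors {w0, w1}): φ is true.
  w1 (successors {w1, w3}): φ is true.
  w2 (successors {w1, w2}): φ is true.
  w3 (successors {w2, w3}): φ is true.
Detail at w0 (witness):
  At w0: ◇◇s requires ◇s at some successor in {w0, w1}.
    ◇s holds at w0, so ◇◇s is true at w0.
      At w0: ◇s requires s at some successor in {w0, w1}.
        s holds at w1, so ◇s is true at w0.

Yes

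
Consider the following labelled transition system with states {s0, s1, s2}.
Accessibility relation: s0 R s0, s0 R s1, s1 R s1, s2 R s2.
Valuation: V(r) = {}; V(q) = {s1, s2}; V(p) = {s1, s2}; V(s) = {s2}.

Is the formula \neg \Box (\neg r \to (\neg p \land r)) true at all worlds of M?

Yes

Recall that \Box ψ holds at a world iff ψ holds at every accessible world, and \Diamond ψ holds iff ψ holds at some accessible world.
Let φ = \neg \Box (\neg r \to (\neg p \land r)). Evaluate φ at each world:
  s0 (successors {s0, s1}): φ is true.
  s1 (successors {s1}): φ is true.
  s2 (successors {s2}): φ is true.
For instance, at s2:
  At s2: \Box (\neg r \to (\neg p \land r)) is false, so \neg \Box (\neg r \to (\neg p \land r)) is true.
    At s2: \Box (\neg r \to (\neg p \land r)) requires \neg r \to (\neg p \land r) at every successor {s2}.
      \neg r \to (\neg p \land r) fails at s2, so \Box (\neg r \to (\neg p \land r)) is false at s2.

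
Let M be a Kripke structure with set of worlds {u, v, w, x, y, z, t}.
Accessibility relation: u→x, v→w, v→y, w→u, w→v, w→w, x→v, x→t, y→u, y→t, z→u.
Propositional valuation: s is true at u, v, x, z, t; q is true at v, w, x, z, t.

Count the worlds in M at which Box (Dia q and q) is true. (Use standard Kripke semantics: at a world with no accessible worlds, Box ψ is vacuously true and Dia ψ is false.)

Recall that Box ψ holds at a world iff ψ holds at every accessible world, and Dia ψ holds iff ψ holds at some accessible world.
Let φ = Box (Dia q and q). Evaluate φ at each world:
  u (successors {x}): φ is true.
  v (successors {w, y}): φ is false.
  w (successors {u, v, w}): φ is false.
  x (successors {v, t}): φ is false.
  y (successors {u, t}): φ is false.
  z (successors {u}): φ is false.
  t (successors ∅): φ is true.
For instance, at u:
  At u: Box (Dia q and q) requires Dia q and q at every successor {x}.
      At x: Dia q is true, q is true, so Dia q and q is true.
  So Box (Dia q and q) is true at u.
Satisfying worlds: {u, t}

2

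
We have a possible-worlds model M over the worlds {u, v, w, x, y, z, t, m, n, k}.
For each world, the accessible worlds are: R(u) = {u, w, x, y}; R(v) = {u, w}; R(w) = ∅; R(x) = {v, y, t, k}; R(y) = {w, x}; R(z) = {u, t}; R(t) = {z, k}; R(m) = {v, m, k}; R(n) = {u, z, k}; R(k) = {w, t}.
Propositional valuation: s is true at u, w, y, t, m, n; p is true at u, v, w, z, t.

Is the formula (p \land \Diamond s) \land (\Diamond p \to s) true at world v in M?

No

At v: p \land \Diamond s is true, \Diamond p \to s is false, so (p \land \Diamond s) \land (\Diamond p \to s) is false.
  At v: p is true, \Diamond s is true, so p \land \Diamond s is true.
    At v: \Diamond s requires s at some successor in {u, w}.
      s holds at u, so \Diamond s is true at v.
  At v: \Diamond p is true, s is false, so \Diamond p \to s is false.
    At v: \Diamond p requires p at some successor in {u, w}.
      p holds at u, so \Diamond p is true at v.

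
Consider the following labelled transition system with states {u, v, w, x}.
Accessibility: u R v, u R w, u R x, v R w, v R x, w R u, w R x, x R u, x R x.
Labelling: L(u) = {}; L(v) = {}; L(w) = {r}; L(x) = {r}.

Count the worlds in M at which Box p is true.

Let φ = Box p. Evaluate φ at each world:
  u (successors {v, w, x}): φ is false.
  v (successors {w, x}): φ is false.
  w (successors {u, x}): φ is false.
  x (successors {u, x}): φ is false.
For instance, at v:
  At v: Box p requires p at every successor {w, x}.
    p fails at w, so Box p is false at v.
Satisfying worlds: none.

0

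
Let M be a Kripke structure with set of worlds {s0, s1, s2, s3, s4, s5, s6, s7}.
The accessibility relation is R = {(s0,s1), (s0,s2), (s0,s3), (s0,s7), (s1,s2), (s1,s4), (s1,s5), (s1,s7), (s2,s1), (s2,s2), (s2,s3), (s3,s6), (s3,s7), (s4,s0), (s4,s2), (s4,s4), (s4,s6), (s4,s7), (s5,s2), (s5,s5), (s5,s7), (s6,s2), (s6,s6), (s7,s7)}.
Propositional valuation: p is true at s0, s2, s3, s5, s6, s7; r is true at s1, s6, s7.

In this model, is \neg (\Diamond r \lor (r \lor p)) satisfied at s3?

No

Recall that \Diamond ψ holds at a world iff ψ holds at some accessible world.
At s3: \Diamond r \lor (r \lor p) is true, so \neg (\Diamond r \lor (r \lor p)) is false.
  At s3: \Diamond r is true, r \lor p is true, so \Diamond r \lor (r \lor p) is true.
    At s3: \Diamond r requires r at some successor in {s6, s7}.
      r holds at s6, so \Diamond r is true at s3.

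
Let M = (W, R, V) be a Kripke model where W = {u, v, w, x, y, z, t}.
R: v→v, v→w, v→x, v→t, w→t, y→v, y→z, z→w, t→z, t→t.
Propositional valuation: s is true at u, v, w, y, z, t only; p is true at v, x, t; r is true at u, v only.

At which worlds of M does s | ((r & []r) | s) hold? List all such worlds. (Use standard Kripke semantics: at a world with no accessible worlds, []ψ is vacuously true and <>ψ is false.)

u, v, w, y, z, t

Let φ = s | ((r & []r) | s). Evaluate φ at each world:
  u (successors ∅): φ is true.
  v (successors {v, w, x, t}): φ is true.
  w (successors {t}): φ is true.
  x (successors ∅): φ is false.
  y (successors {v, z}): φ is true.
  z (successors {w}): φ is true.
  t (successors {z, t}): φ is true.
For instance, at y:
  At y: s is true, (r & []r) | s is true, so s | ((r & []r) | s) is true.
    At y: r & []r is false, s is true, so (r & []r) | s is true.
      At y: r is false, []r is false, so r & []r is false.
Satisfying worlds: {u, v, w, y, z, t}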